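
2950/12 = 245+ 5/6 = 245.83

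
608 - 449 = 159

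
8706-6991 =1715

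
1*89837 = 89837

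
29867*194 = 5794198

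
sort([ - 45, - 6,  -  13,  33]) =[ - 45, - 13, - 6,33]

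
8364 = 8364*1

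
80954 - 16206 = 64748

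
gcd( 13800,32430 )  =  690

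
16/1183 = 16/1183 = 0.01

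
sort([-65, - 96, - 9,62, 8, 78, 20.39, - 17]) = [ - 96,-65,-17, - 9 , 8, 20.39, 62,78 ]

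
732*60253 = 44105196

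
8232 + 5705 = 13937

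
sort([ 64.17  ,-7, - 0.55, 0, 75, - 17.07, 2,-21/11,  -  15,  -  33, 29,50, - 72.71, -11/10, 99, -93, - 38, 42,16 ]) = [ - 93, - 72.71, - 38, - 33, - 17.07,  -  15, - 7, - 21/11, - 11/10 ,-0.55, 0,  2, 16, 29,42,50, 64.17,  75, 99]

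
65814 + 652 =66466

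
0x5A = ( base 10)90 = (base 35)2K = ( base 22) 42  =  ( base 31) 2s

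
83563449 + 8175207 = 91738656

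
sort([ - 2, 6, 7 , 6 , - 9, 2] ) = [ - 9, - 2, 2, 6, 6 , 7] 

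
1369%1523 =1369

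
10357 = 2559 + 7798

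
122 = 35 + 87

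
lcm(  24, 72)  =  72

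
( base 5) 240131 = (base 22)i3d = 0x2257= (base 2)10001001010111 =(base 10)8791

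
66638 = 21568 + 45070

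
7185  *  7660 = 55037100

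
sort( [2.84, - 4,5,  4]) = [ -4, 2.84,4,5 ]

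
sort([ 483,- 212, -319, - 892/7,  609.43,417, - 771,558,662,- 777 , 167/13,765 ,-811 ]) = [-811, - 777,  -  771, - 319, - 212, - 892/7,167/13 , 417,483,558,609.43,662,  765 ]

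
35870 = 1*35870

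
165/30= 5 + 1/2   =  5.50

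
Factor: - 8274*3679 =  - 30440046 = - 2^1*3^1*7^1*13^1 * 197^1*283^1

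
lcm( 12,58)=348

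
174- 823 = -649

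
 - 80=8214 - 8294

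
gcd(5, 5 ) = 5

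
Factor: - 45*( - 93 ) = 3^3*5^1*31^1=4185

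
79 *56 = 4424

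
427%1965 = 427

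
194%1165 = 194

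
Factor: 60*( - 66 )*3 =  -2^3 * 3^3*5^1*11^1 = - 11880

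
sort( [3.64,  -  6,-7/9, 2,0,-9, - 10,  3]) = [ - 10 ,-9, - 6,-7/9,  0,2,3,3.64]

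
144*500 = 72000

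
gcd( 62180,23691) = 1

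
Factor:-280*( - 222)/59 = 2^4*3^1*5^1*7^1*37^1 * 59^ ( -1 ) = 62160/59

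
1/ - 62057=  - 1/62057 = - 0.00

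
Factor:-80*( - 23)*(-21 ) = -2^4*3^1*5^1  *7^1 * 23^1 = - 38640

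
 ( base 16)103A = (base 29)4r7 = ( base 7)15053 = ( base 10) 4154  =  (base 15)136e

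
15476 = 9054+6422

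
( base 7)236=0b1111101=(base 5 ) 1000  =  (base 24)55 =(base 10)125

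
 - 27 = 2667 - 2694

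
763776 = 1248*612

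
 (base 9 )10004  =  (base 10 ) 6565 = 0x19a5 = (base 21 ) EID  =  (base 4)1212211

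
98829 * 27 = 2668383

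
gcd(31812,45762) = 6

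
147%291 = 147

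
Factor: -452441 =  - 11^1*41131^1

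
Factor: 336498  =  2^1*3^1*17^1*3299^1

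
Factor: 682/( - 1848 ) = - 31/84= - 2^( - 2 )*3^( - 1)*7^( - 1)  *31^1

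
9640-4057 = 5583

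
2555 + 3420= 5975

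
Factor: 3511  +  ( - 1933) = 1578 = 2^1*3^1 * 263^1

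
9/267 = 3/89 = 0.03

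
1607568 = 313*5136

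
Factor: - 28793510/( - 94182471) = 2^1*3^(-2)*5^1*2879351^1*10464719^( - 1) 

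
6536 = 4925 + 1611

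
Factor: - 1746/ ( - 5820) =2^ ( - 1) * 3^1 * 5^(-1 ) = 3/10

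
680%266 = 148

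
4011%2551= 1460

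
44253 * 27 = 1194831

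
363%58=15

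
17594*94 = 1653836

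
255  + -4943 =-4688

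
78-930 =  - 852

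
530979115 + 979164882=1510143997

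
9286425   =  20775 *447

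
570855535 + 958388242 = 1529243777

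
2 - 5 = -3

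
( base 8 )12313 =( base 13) 2566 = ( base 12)30B7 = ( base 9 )7264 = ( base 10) 5323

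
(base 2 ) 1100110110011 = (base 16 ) 19B3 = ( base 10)6579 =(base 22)DD1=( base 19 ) I45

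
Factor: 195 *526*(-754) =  - 77337780 = -  2^2*3^1*5^1*13^2*29^1 * 263^1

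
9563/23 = 9563/23= 415.78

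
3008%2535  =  473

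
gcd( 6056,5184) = 8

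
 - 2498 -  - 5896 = 3398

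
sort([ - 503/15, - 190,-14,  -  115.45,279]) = [ - 190 ,-115.45,-503/15 ,- 14, 279 ] 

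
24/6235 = 24/6235= 0.00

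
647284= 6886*94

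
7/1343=7/1343 = 0.01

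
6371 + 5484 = 11855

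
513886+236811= 750697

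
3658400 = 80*45730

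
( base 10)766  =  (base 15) 361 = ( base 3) 1001101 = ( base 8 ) 1376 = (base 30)pg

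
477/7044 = 159/2348 = 0.07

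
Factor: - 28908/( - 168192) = 11/64 = 2^( -6 )*11^1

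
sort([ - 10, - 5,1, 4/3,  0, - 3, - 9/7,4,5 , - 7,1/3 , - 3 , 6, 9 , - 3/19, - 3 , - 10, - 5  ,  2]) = [ - 10, - 10, - 7,  -  5, - 5, - 3, - 3, - 3,-9/7, - 3/19,0,1/3 , 1 , 4/3, 2, 4,  5 , 6 , 9 ]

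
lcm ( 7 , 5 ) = 35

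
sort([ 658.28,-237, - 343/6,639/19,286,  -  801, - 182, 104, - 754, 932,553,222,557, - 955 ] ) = [-955, - 801, - 754, - 237, - 182, - 343/6, 639/19, 104, 222,286, 553,557, 658.28,932]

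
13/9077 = 13/9077 = 0.00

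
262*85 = 22270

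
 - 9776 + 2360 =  - 7416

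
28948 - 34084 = -5136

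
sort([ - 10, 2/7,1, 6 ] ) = [ - 10, 2/7,1,6]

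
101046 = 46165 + 54881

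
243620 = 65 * 3748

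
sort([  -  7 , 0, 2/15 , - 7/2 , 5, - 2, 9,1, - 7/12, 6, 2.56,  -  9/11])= [ - 7, - 7/2, - 2, - 9/11 ,-7/12 , 0,2/15,  1, 2.56,5,6 , 9 ]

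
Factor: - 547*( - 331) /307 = 307^( - 1) *331^1*547^1 = 181057/307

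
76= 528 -452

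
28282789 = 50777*557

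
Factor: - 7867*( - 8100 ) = 63722700 = 2^2*3^4*5^2*7867^1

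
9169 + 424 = 9593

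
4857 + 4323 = 9180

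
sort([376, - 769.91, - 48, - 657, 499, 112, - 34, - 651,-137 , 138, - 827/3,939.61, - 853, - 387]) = [ - 853, - 769.91, - 657, - 651 ,-387, - 827/3, - 137, - 48, - 34,112,138,376, 499, 939.61]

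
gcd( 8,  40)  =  8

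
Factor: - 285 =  - 3^1  *5^1 * 19^1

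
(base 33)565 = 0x1610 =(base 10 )5648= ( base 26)896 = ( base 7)22316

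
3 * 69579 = 208737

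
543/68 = 7 + 67/68 = 7.99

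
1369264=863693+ 505571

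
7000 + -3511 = 3489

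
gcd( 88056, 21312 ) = 72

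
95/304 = 5/16 =0.31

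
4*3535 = 14140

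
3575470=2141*1670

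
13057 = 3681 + 9376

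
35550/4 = 17775/2 = 8887.50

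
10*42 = 420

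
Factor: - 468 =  - 2^2*3^2* 13^1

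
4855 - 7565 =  - 2710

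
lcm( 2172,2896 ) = 8688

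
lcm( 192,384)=384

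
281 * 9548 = 2682988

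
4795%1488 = 331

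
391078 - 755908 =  - 364830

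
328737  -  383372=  - 54635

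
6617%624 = 377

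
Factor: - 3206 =-2^1*7^1* 229^1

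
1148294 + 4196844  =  5345138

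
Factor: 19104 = 2^5*3^1*199^1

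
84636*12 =1015632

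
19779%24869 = 19779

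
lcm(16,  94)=752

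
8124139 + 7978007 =16102146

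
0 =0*12812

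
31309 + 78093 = 109402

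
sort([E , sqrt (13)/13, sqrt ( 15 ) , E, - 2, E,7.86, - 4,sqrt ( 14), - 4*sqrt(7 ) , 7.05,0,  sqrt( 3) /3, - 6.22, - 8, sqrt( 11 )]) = [ - 4*sqrt(7),-8, - 6.22,-4, - 2,  0,sqrt ( 13 ) /13, sqrt ( 3 ) /3,  E , E,E, sqrt(11 ), sqrt (14), sqrt( 15 ),7.05 , 7.86] 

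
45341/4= 45341/4 = 11335.25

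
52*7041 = 366132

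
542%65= 22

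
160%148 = 12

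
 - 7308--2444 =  - 4864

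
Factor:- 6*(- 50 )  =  300 =2^2*3^1*5^2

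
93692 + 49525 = 143217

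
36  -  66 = - 30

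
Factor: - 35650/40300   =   - 23/26 = - 2^( - 1)*13^( - 1)*23^1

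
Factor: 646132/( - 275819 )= - 2^2*29^( - 1)*163^1* 991^1*9511^(-1)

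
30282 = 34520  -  4238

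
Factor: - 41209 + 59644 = 3^1*5^1*1229^1 = 18435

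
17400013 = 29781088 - 12381075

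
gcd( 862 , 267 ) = 1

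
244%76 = 16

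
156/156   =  1 = 1.00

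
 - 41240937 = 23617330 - 64858267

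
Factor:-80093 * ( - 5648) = 452365264 = 2^4*13^1*61^1*101^1*353^1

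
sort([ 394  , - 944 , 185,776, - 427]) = [-944, - 427 , 185,394, 776]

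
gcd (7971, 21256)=2657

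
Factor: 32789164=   2^2 * 421^1*19471^1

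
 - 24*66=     -  1584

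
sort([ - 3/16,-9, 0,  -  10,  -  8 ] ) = [ - 10,  -  9, - 8, - 3/16,  0]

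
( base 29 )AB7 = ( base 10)8736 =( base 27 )BQF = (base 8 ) 21040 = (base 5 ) 234421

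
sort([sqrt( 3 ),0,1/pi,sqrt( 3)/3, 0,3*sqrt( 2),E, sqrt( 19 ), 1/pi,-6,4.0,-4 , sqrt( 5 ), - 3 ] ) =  [-6 , - 4  , - 3,0,0,1/pi,1/pi,sqrt( 3 )/3, sqrt( 3 ),sqrt (5), E, 4.0,3*sqrt( 2),sqrt(19)]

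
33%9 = 6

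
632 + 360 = 992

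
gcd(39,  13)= 13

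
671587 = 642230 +29357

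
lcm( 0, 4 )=0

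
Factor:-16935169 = - 16935169^1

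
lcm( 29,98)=2842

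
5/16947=5/16947 = 0.00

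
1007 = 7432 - 6425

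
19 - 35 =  - 16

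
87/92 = 87/92 = 0.95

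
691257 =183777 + 507480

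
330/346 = 165/173 = 0.95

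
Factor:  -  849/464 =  - 2^(  -  4) * 3^1*29^(-1) * 283^1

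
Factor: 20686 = 2^1*10343^1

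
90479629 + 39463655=129943284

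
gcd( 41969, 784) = 1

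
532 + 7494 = 8026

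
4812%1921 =970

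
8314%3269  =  1776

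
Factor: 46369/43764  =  89/84 = 2^(-2)*3^ ( - 1 )*7^( - 1)* 89^1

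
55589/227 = 55589/227 = 244.89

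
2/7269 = 2/7269 = 0.00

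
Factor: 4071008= 2^5*127219^1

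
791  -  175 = 616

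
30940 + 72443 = 103383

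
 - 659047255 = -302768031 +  - 356279224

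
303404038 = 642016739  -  338612701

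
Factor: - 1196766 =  - 2^1* 3^2*17^1*3911^1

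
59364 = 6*9894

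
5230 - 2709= 2521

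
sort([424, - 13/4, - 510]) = [ - 510,- 13/4, 424 ] 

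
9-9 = 0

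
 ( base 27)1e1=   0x454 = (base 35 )VN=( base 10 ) 1108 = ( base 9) 1461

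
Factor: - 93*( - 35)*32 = 104160 = 2^5*3^1*5^1*7^1*31^1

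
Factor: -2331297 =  - 3^2*259033^1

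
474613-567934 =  -93321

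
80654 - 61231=19423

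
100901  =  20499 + 80402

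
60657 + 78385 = 139042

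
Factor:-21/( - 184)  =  2^( - 3 ) * 3^1 * 7^1 * 23^( - 1) 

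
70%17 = 2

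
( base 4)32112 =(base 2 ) 1110010110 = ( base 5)12133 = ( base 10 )918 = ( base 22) 1jg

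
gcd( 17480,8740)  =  8740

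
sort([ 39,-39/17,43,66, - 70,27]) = [ - 70,-39/17,27,39 , 43,66]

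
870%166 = 40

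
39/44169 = 13/14723 = 0.00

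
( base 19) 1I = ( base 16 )25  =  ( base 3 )1101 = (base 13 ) 2b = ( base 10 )37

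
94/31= 3+ 1/31 = 3.03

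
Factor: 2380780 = 2^2*5^1* 119039^1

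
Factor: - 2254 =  - 2^1 * 7^2 * 23^1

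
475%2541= 475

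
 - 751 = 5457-6208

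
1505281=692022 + 813259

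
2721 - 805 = 1916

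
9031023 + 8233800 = 17264823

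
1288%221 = 183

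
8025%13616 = 8025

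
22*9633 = 211926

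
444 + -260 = 184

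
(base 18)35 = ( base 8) 73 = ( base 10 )59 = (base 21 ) 2h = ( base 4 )323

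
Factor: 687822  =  2^1*3^1*29^1  *59^1*67^1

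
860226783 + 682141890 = 1542368673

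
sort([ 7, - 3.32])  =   [ - 3.32, 7 ] 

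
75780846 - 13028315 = 62752531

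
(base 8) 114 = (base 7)136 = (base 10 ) 76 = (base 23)37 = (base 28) 2k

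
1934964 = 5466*354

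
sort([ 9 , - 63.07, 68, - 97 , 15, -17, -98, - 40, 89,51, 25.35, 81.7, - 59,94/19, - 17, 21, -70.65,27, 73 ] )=[ - 98, - 97, - 70.65, - 63.07, - 59,  -  40 , - 17 , - 17,94/19, 9 , 15,21, 25.35,27,51 , 68 , 73, 81.7 , 89]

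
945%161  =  140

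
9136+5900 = 15036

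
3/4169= 3/4169 = 0.00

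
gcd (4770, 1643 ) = 53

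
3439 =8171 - 4732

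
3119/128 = 24 + 47/128 = 24.37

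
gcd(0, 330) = 330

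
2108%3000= 2108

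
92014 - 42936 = 49078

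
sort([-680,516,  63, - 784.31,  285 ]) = [ - 784.31,  -  680,  63, 285,516]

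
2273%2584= 2273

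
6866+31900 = 38766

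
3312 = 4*828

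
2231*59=131629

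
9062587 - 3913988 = 5148599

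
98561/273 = 361  +  8/273 = 361.03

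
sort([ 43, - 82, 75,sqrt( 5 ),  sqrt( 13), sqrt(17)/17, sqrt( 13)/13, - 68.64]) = [ - 82, - 68.64, sqrt(17)/17, sqrt(13) /13 , sqrt( 5), sqrt( 13) , 43 , 75]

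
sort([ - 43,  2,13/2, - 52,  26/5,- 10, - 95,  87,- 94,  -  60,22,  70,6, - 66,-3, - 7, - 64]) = [  -  95, - 94, - 66, - 64, - 60,  -  52,-43,-10, - 7, - 3,2,26/5, 6,13/2 , 22, 70, 87]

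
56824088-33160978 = 23663110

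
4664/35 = 133 + 9/35  =  133.26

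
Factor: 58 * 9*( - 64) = - 2^7*3^2*29^1= -  33408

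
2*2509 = 5018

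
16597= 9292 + 7305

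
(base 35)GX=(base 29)KD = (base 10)593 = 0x251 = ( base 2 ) 1001010001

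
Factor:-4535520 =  - 2^5*3^1*5^1*11^1*859^1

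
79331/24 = 3305 + 11/24 = 3305.46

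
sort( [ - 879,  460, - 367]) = [ - 879 , - 367,460 ] 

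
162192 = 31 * 5232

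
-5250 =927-6177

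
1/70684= 1/70684= 0.00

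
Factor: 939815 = 5^1*187963^1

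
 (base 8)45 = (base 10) 37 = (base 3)1101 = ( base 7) 52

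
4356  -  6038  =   - 1682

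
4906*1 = 4906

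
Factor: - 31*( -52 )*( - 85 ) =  - 2^2 * 5^1*13^1*17^1*31^1  =  - 137020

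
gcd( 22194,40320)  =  18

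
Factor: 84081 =3^1*28027^1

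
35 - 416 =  - 381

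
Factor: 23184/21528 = 14/13 = 2^1*7^1*13^( - 1)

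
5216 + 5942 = 11158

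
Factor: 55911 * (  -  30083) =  - 1681970613 = -3^1*67^1 * 449^1*18637^1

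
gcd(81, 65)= 1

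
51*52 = 2652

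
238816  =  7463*32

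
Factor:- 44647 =-44647^1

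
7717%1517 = 132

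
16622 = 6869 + 9753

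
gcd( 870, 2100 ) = 30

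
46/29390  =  23/14695 = 0.00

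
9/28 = 9/28 = 0.32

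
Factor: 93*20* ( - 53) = - 2^2*3^1*5^1*31^1*53^1 = - 98580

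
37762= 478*79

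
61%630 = 61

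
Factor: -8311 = - 8311^1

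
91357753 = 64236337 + 27121416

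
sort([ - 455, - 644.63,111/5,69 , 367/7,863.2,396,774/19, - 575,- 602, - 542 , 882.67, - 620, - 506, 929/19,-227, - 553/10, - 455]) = [-644.63,- 620, -602, - 575,-542, - 506,  -  455,-455,-227,-553/10,111/5,774/19,929/19,367/7  ,  69,396,863.2,882.67]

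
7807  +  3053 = 10860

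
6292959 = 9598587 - 3305628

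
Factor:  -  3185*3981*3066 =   -  38875301010=-2^1 *3^2*5^1*7^3*13^1*73^1*1327^1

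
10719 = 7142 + 3577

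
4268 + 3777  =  8045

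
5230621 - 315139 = 4915482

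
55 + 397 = 452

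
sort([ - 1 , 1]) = [ - 1,1]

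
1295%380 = 155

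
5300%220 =20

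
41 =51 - 10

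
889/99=889/99 = 8.98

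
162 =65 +97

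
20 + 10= 30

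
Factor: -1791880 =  - 2^3*5^1*44797^1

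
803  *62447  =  50144941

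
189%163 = 26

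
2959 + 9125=12084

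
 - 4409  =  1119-5528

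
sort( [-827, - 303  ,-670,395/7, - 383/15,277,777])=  [ -827, - 670 , - 303, - 383/15,395/7, 277,777] 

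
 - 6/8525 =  - 6/8525 = -0.00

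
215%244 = 215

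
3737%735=62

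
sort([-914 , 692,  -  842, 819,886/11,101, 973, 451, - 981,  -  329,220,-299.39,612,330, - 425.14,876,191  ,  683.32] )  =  [ - 981, - 914, - 842, - 425.14, - 329, - 299.39,886/11, 101,191, 220,330,451 , 612,683.32,692,819, 876,973]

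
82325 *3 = 246975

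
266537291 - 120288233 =146249058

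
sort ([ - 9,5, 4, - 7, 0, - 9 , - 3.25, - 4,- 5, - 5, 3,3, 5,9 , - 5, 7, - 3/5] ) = [  -  9, - 9,-7 , - 5,-5 , - 5, - 4,-3.25,-3/5, 0, 3, 3,4,5,5,7,9 ] 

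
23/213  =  23/213 = 0.11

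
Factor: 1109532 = 2^2*3^1*92461^1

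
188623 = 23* 8201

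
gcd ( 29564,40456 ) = 1556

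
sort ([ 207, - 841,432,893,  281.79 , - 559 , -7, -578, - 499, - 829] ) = [-841,- 829,  -  578, - 559, - 499,  -  7 , 207,281.79,432, 893 ]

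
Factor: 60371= 73^1 * 827^1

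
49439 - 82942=-33503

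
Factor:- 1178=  -2^1*19^1 * 31^1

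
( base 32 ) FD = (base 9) 607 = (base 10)493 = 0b111101101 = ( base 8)755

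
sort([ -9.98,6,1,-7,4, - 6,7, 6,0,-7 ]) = [-9.98, - 7,  -  7, - 6,0,1,4,6,6,7 ] 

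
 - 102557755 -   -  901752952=799195197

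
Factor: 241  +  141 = 2^1*191^1= 382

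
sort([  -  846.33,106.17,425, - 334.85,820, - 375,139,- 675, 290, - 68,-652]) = [  -  846.33, - 675,  -  652, - 375,  -  334.85, - 68,106.17,139,  290,425,820] 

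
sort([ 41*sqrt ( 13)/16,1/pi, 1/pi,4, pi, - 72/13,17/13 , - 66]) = [-66, - 72/13,1/pi,  1/pi, 17/13,pi,4,41 * sqrt(13 )/16 ] 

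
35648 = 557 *64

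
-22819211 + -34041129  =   - 56860340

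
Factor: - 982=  - 2^1* 491^1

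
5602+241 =5843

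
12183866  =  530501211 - 518317345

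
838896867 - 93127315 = 745769552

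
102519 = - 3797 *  ( - 27)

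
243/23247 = 3/287 = 0.01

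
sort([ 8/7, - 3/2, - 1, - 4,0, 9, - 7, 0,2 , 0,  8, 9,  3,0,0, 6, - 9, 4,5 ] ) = [ - 9, - 7 , - 4, - 3/2, - 1, 0, 0, 0,0,0,8/7,  2, 3,4, 5,  6,8, 9,9]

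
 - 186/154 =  - 93/77= - 1.21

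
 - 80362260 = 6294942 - 86657202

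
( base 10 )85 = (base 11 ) 78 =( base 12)71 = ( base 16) 55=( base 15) 5A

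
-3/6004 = - 1 + 6001/6004  =  - 0.00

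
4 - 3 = 1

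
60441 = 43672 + 16769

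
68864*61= 4200704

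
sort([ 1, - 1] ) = [ - 1, 1]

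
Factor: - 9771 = -3^1*3257^1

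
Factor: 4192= 2^5*131^1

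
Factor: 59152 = 2^4 * 3697^1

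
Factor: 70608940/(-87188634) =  - 2^1 * 3^( -2 )*5^1*13^ (  -  1)*19^1*239^ (-1) *1559^( - 1)*185813^1 = -35304470/43594317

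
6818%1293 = 353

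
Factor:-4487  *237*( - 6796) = 7226995524=2^2*3^1*7^1*79^1*641^1 * 1699^1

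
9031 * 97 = 876007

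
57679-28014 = 29665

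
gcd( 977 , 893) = 1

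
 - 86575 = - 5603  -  80972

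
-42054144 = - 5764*7296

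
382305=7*54615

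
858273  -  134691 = 723582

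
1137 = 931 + 206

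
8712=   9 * 968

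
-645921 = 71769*( - 9)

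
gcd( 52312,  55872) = 8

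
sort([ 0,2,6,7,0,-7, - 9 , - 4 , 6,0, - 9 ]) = [-9, - 9, - 7, - 4,0,0,  0,  2 , 6,6,7 ] 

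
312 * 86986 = 27139632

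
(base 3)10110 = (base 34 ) 2P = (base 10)93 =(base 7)162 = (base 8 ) 135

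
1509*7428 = 11208852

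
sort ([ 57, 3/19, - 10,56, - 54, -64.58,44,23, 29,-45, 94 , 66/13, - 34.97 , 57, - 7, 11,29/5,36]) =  [ - 64.58, - 54, - 45, - 34.97, - 10, - 7,3/19, 66/13,29/5, 11,23, 29 , 36,  44,56, 57,  57, 94]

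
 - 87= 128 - 215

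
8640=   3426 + 5214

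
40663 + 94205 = 134868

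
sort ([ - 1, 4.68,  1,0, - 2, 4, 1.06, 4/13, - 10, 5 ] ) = [ - 10,-2,-1 , 0,4/13, 1,1.06, 4,4.68,5 ]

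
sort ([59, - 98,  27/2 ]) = [ - 98,27/2, 59 ] 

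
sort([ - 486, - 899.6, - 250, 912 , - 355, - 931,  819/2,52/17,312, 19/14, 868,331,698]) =[ - 931,-899.6,-486, - 355, - 250,19/14,52/17, 312, 331,819/2 , 698,  868,912] 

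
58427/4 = 14606+ 3/4 = 14606.75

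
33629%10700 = 1529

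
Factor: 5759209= 17^1*338777^1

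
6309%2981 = 347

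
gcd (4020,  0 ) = 4020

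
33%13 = 7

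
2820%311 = 21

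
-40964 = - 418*98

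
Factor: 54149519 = 173^1*313003^1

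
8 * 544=4352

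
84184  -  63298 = 20886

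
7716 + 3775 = 11491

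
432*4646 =2007072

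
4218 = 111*38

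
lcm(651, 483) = 14973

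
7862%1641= 1298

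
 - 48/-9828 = 4/819 = 0.00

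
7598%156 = 110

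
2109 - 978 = 1131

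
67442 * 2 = 134884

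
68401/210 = 325  +  151/210= 325.72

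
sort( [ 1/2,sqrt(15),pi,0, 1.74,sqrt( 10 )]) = [ 0,1/2,1.74,pi,sqrt (10),sqrt(15)]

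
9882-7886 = 1996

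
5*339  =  1695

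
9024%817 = 37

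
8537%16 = 9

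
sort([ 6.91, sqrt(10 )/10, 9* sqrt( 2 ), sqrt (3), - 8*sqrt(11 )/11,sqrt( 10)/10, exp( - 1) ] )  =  [ - 8*sqrt(11)/11, sqrt( 10)/10, sqrt( 10 ) /10, exp ( - 1) , sqrt(3 ),  6.91,9*sqrt ( 2 )]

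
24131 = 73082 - 48951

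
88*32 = 2816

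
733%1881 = 733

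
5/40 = 1/8= 0.12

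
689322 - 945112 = -255790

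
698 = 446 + 252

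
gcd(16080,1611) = 3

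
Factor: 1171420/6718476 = 3^( - 1 )*5^1*19^( - 1)*37^1*79^( - 1)*373^( - 1)*1583^1 = 292855/1679619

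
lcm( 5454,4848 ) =43632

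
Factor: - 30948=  - 2^2 * 3^1*2579^1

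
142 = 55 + 87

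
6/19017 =2/6339= 0.00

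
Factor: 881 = 881^1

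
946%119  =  113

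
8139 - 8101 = 38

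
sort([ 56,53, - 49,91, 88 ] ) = [ - 49, 53, 56,  88,91 ] 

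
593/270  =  593/270 =2.20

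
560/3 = 186 + 2/3 = 186.67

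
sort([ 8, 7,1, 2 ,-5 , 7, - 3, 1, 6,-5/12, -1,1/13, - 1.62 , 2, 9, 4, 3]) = [  -  5,-3, - 1.62, - 1 ,-5/12,1/13,  1, 1, 2, 2,3,4, 6, 7, 7, 8  ,  9]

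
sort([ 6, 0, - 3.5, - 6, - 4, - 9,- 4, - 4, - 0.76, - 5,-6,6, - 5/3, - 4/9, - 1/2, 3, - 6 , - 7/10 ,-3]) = [-9 ,-6, - 6, - 6 , - 5, - 4, - 4, - 4,  -  3.5 , - 3, - 5/3,-0.76, - 7/10, - 1/2, - 4/9,0,3, 6, 6 ] 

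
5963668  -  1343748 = 4619920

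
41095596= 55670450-14574854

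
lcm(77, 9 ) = 693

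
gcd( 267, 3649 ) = 89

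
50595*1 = 50595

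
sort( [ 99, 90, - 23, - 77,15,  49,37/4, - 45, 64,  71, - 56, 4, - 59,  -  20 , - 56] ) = [ - 77, - 59,-56, - 56, - 45, - 23, - 20,4, 37/4, 15 , 49,64,71, 90,99]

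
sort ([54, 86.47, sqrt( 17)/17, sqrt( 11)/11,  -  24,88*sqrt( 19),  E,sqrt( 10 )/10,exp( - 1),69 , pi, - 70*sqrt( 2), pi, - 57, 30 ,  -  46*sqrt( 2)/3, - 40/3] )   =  [- 70*sqrt( 2)  , - 57, - 24, - 46*sqrt(2)/3,  -  40/3,sqrt( 17)/17, sqrt( 11)/11, sqrt( 10 )/10,exp(- 1), E,pi,pi, 30, 54, 69,86.47,88*sqrt (19)]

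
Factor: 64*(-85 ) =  - 5440 = - 2^6*5^1*17^1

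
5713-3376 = 2337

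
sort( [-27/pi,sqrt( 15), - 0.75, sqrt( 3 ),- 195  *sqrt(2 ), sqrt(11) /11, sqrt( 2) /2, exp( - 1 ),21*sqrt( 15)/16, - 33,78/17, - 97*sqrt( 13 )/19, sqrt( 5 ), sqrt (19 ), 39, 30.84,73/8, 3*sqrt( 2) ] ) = [ - 195*sqrt(2 ),-33, - 97 * sqrt(13 )/19, -27/pi, - 0.75 , sqrt(11 ) /11, exp ( - 1),  sqrt ( 2)/2,sqrt( 3),sqrt(5 ), sqrt( 15),3 * sqrt(2) , sqrt(19) , 78/17, 21*sqrt( 15 ) /16, 73/8, 30.84, 39 ] 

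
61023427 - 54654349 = 6369078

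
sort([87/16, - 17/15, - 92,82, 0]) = [ - 92 ,-17/15, 0, 87/16,82]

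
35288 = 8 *4411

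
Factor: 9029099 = 9029099^1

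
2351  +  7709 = 10060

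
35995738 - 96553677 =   -  60557939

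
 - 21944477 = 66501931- 88446408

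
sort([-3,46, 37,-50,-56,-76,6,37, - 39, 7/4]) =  [-76,-56,-50, - 39, - 3, 7/4,6, 37,  37,46]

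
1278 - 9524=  - 8246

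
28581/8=28581/8 =3572.62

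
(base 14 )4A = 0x42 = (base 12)56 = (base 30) 26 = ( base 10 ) 66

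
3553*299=1062347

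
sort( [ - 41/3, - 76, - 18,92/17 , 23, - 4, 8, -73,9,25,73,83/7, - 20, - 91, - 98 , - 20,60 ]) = [ - 98,- 91,-76,  -  73, - 20, -20, - 18, - 41/3, -4,92/17,8,9,83/7, 23,25, 60,73 ]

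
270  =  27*10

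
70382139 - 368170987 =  - 297788848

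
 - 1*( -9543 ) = 9543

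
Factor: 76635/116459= 585/889=3^2*5^1*7^( - 1 )*13^1*127^(-1 ) 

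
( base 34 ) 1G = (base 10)50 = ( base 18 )2E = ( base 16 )32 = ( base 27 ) 1n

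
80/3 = 80/3 = 26.67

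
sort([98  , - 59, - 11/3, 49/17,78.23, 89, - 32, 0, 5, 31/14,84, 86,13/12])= [-59, - 32, - 11/3,  0, 13/12,31/14,49/17, 5,78.23,84,86,89 , 98]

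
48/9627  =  16/3209  =  0.00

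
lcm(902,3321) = 73062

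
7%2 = 1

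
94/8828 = 47/4414 =0.01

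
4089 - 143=3946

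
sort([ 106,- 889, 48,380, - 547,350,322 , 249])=[ - 889, - 547, 48,106, 249,322, 350,380]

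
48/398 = 24/199   =  0.12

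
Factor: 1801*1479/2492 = 2663679/2492 = 2^(-2 )*3^1*7^(-1) * 17^1*29^1*89^( - 1)*1801^1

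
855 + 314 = 1169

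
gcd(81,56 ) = 1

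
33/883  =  33/883 = 0.04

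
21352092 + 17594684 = 38946776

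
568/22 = 284/11 = 25.82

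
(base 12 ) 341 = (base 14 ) 265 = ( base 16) 1e1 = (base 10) 481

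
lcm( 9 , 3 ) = 9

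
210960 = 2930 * 72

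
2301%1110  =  81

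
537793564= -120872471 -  - 658666035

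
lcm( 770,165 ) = 2310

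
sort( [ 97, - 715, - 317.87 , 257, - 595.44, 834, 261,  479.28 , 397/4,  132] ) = [-715, - 595.44, - 317.87,97, 397/4, 132, 257, 261, 479.28 , 834]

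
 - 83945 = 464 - 84409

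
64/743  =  64/743 = 0.09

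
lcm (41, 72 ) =2952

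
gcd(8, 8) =8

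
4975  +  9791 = 14766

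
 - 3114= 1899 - 5013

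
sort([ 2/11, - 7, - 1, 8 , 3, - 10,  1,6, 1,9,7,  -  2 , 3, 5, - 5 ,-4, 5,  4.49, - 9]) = [ - 10, - 9, - 7,  -  5, - 4,- 2, - 1 , 2/11,1, 1,3,3,4.49,5,5,6,7,8,9] 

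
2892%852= 336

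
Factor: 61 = 61^1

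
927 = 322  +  605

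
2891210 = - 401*( -7210) 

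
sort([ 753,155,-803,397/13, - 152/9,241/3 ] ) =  [-803,-152/9, 397/13,241/3,155,753]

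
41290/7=41290/7=5898.57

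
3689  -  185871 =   -  182182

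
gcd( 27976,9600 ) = 8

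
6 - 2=4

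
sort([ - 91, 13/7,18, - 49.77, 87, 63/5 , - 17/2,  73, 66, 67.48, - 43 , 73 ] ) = [ - 91, - 49.77, - 43, - 17/2,13/7, 63/5,  18,66, 67.48, 73, 73, 87] 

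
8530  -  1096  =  7434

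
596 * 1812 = 1079952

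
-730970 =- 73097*10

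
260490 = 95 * 2742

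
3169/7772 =3169/7772  =  0.41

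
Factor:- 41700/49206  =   - 2^1 * 5^2*59^(-1 ) = - 50/59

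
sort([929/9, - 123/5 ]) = [ - 123/5, 929/9]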